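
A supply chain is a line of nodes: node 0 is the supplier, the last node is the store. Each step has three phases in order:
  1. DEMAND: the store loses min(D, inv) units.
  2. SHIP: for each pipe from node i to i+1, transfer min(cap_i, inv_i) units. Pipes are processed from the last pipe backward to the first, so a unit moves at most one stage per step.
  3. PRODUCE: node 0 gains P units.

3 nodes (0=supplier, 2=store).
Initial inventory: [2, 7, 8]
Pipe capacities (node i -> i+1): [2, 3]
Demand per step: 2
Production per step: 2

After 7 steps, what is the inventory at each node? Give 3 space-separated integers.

Step 1: demand=2,sold=2 ship[1->2]=3 ship[0->1]=2 prod=2 -> inv=[2 6 9]
Step 2: demand=2,sold=2 ship[1->2]=3 ship[0->1]=2 prod=2 -> inv=[2 5 10]
Step 3: demand=2,sold=2 ship[1->2]=3 ship[0->1]=2 prod=2 -> inv=[2 4 11]
Step 4: demand=2,sold=2 ship[1->2]=3 ship[0->1]=2 prod=2 -> inv=[2 3 12]
Step 5: demand=2,sold=2 ship[1->2]=3 ship[0->1]=2 prod=2 -> inv=[2 2 13]
Step 6: demand=2,sold=2 ship[1->2]=2 ship[0->1]=2 prod=2 -> inv=[2 2 13]
Step 7: demand=2,sold=2 ship[1->2]=2 ship[0->1]=2 prod=2 -> inv=[2 2 13]

2 2 13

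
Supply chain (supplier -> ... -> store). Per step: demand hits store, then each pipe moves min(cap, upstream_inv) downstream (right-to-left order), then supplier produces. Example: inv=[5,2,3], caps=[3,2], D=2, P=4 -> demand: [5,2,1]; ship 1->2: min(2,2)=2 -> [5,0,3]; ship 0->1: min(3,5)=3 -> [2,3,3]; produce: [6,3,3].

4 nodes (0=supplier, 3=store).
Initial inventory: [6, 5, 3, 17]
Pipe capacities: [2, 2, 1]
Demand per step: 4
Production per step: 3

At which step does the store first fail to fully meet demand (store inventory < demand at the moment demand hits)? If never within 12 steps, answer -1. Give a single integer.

Step 1: demand=4,sold=4 ship[2->3]=1 ship[1->2]=2 ship[0->1]=2 prod=3 -> [7 5 4 14]
Step 2: demand=4,sold=4 ship[2->3]=1 ship[1->2]=2 ship[0->1]=2 prod=3 -> [8 5 5 11]
Step 3: demand=4,sold=4 ship[2->3]=1 ship[1->2]=2 ship[0->1]=2 prod=3 -> [9 5 6 8]
Step 4: demand=4,sold=4 ship[2->3]=1 ship[1->2]=2 ship[0->1]=2 prod=3 -> [10 5 7 5]
Step 5: demand=4,sold=4 ship[2->3]=1 ship[1->2]=2 ship[0->1]=2 prod=3 -> [11 5 8 2]
Step 6: demand=4,sold=2 ship[2->3]=1 ship[1->2]=2 ship[0->1]=2 prod=3 -> [12 5 9 1]
Step 7: demand=4,sold=1 ship[2->3]=1 ship[1->2]=2 ship[0->1]=2 prod=3 -> [13 5 10 1]
Step 8: demand=4,sold=1 ship[2->3]=1 ship[1->2]=2 ship[0->1]=2 prod=3 -> [14 5 11 1]
Step 9: demand=4,sold=1 ship[2->3]=1 ship[1->2]=2 ship[0->1]=2 prod=3 -> [15 5 12 1]
Step 10: demand=4,sold=1 ship[2->3]=1 ship[1->2]=2 ship[0->1]=2 prod=3 -> [16 5 13 1]
Step 11: demand=4,sold=1 ship[2->3]=1 ship[1->2]=2 ship[0->1]=2 prod=3 -> [17 5 14 1]
Step 12: demand=4,sold=1 ship[2->3]=1 ship[1->2]=2 ship[0->1]=2 prod=3 -> [18 5 15 1]
First stockout at step 6

6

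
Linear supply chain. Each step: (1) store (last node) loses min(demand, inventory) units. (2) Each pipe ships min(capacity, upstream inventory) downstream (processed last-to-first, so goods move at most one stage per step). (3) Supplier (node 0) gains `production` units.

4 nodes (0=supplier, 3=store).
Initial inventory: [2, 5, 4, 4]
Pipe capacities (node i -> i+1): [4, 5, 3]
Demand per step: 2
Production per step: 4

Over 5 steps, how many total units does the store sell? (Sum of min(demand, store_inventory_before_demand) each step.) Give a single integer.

Step 1: sold=2 (running total=2) -> [4 2 6 5]
Step 2: sold=2 (running total=4) -> [4 4 5 6]
Step 3: sold=2 (running total=6) -> [4 4 6 7]
Step 4: sold=2 (running total=8) -> [4 4 7 8]
Step 5: sold=2 (running total=10) -> [4 4 8 9]

Answer: 10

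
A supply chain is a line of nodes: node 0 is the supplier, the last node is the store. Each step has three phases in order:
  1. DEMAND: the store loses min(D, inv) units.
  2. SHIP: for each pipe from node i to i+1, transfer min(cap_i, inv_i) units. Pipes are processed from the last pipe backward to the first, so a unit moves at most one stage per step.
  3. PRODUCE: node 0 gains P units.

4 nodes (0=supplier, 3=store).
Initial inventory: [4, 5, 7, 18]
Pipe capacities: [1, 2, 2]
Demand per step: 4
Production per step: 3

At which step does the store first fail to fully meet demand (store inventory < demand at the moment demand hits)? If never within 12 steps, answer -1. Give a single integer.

Step 1: demand=4,sold=4 ship[2->3]=2 ship[1->2]=2 ship[0->1]=1 prod=3 -> [6 4 7 16]
Step 2: demand=4,sold=4 ship[2->3]=2 ship[1->2]=2 ship[0->1]=1 prod=3 -> [8 3 7 14]
Step 3: demand=4,sold=4 ship[2->3]=2 ship[1->2]=2 ship[0->1]=1 prod=3 -> [10 2 7 12]
Step 4: demand=4,sold=4 ship[2->3]=2 ship[1->2]=2 ship[0->1]=1 prod=3 -> [12 1 7 10]
Step 5: demand=4,sold=4 ship[2->3]=2 ship[1->2]=1 ship[0->1]=1 prod=3 -> [14 1 6 8]
Step 6: demand=4,sold=4 ship[2->3]=2 ship[1->2]=1 ship[0->1]=1 prod=3 -> [16 1 5 6]
Step 7: demand=4,sold=4 ship[2->3]=2 ship[1->2]=1 ship[0->1]=1 prod=3 -> [18 1 4 4]
Step 8: demand=4,sold=4 ship[2->3]=2 ship[1->2]=1 ship[0->1]=1 prod=3 -> [20 1 3 2]
Step 9: demand=4,sold=2 ship[2->3]=2 ship[1->2]=1 ship[0->1]=1 prod=3 -> [22 1 2 2]
Step 10: demand=4,sold=2 ship[2->3]=2 ship[1->2]=1 ship[0->1]=1 prod=3 -> [24 1 1 2]
Step 11: demand=4,sold=2 ship[2->3]=1 ship[1->2]=1 ship[0->1]=1 prod=3 -> [26 1 1 1]
Step 12: demand=4,sold=1 ship[2->3]=1 ship[1->2]=1 ship[0->1]=1 prod=3 -> [28 1 1 1]
First stockout at step 9

9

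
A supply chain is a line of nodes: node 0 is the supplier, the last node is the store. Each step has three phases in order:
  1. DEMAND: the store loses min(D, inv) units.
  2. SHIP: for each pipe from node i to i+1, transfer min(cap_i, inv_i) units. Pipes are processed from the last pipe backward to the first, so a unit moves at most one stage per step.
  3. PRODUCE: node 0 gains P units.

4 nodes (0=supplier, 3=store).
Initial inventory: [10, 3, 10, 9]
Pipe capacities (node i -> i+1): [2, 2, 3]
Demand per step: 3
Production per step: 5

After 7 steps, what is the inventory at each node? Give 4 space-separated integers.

Step 1: demand=3,sold=3 ship[2->3]=3 ship[1->2]=2 ship[0->1]=2 prod=5 -> inv=[13 3 9 9]
Step 2: demand=3,sold=3 ship[2->3]=3 ship[1->2]=2 ship[0->1]=2 prod=5 -> inv=[16 3 8 9]
Step 3: demand=3,sold=3 ship[2->3]=3 ship[1->2]=2 ship[0->1]=2 prod=5 -> inv=[19 3 7 9]
Step 4: demand=3,sold=3 ship[2->3]=3 ship[1->2]=2 ship[0->1]=2 prod=5 -> inv=[22 3 6 9]
Step 5: demand=3,sold=3 ship[2->3]=3 ship[1->2]=2 ship[0->1]=2 prod=5 -> inv=[25 3 5 9]
Step 6: demand=3,sold=3 ship[2->3]=3 ship[1->2]=2 ship[0->1]=2 prod=5 -> inv=[28 3 4 9]
Step 7: demand=3,sold=3 ship[2->3]=3 ship[1->2]=2 ship[0->1]=2 prod=5 -> inv=[31 3 3 9]

31 3 3 9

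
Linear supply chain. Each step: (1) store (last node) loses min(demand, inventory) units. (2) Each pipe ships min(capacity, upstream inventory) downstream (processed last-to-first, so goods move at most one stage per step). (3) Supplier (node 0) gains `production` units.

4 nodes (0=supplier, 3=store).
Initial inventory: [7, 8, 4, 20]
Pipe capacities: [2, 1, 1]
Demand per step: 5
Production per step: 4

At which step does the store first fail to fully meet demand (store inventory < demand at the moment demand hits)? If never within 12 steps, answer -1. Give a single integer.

Step 1: demand=5,sold=5 ship[2->3]=1 ship[1->2]=1 ship[0->1]=2 prod=4 -> [9 9 4 16]
Step 2: demand=5,sold=5 ship[2->3]=1 ship[1->2]=1 ship[0->1]=2 prod=4 -> [11 10 4 12]
Step 3: demand=5,sold=5 ship[2->3]=1 ship[1->2]=1 ship[0->1]=2 prod=4 -> [13 11 4 8]
Step 4: demand=5,sold=5 ship[2->3]=1 ship[1->2]=1 ship[0->1]=2 prod=4 -> [15 12 4 4]
Step 5: demand=5,sold=4 ship[2->3]=1 ship[1->2]=1 ship[0->1]=2 prod=4 -> [17 13 4 1]
Step 6: demand=5,sold=1 ship[2->3]=1 ship[1->2]=1 ship[0->1]=2 prod=4 -> [19 14 4 1]
Step 7: demand=5,sold=1 ship[2->3]=1 ship[1->2]=1 ship[0->1]=2 prod=4 -> [21 15 4 1]
Step 8: demand=5,sold=1 ship[2->3]=1 ship[1->2]=1 ship[0->1]=2 prod=4 -> [23 16 4 1]
Step 9: demand=5,sold=1 ship[2->3]=1 ship[1->2]=1 ship[0->1]=2 prod=4 -> [25 17 4 1]
Step 10: demand=5,sold=1 ship[2->3]=1 ship[1->2]=1 ship[0->1]=2 prod=4 -> [27 18 4 1]
Step 11: demand=5,sold=1 ship[2->3]=1 ship[1->2]=1 ship[0->1]=2 prod=4 -> [29 19 4 1]
Step 12: demand=5,sold=1 ship[2->3]=1 ship[1->2]=1 ship[0->1]=2 prod=4 -> [31 20 4 1]
First stockout at step 5

5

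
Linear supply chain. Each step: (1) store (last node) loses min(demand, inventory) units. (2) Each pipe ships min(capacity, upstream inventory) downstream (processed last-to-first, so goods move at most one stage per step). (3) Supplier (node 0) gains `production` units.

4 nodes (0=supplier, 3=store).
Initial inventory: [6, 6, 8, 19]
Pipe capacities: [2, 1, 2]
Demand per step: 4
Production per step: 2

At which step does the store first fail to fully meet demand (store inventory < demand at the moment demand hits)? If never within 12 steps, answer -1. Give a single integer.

Step 1: demand=4,sold=4 ship[2->3]=2 ship[1->2]=1 ship[0->1]=2 prod=2 -> [6 7 7 17]
Step 2: demand=4,sold=4 ship[2->3]=2 ship[1->2]=1 ship[0->1]=2 prod=2 -> [6 8 6 15]
Step 3: demand=4,sold=4 ship[2->3]=2 ship[1->2]=1 ship[0->1]=2 prod=2 -> [6 9 5 13]
Step 4: demand=4,sold=4 ship[2->3]=2 ship[1->2]=1 ship[0->1]=2 prod=2 -> [6 10 4 11]
Step 5: demand=4,sold=4 ship[2->3]=2 ship[1->2]=1 ship[0->1]=2 prod=2 -> [6 11 3 9]
Step 6: demand=4,sold=4 ship[2->3]=2 ship[1->2]=1 ship[0->1]=2 prod=2 -> [6 12 2 7]
Step 7: demand=4,sold=4 ship[2->3]=2 ship[1->2]=1 ship[0->1]=2 prod=2 -> [6 13 1 5]
Step 8: demand=4,sold=4 ship[2->3]=1 ship[1->2]=1 ship[0->1]=2 prod=2 -> [6 14 1 2]
Step 9: demand=4,sold=2 ship[2->3]=1 ship[1->2]=1 ship[0->1]=2 prod=2 -> [6 15 1 1]
Step 10: demand=4,sold=1 ship[2->3]=1 ship[1->2]=1 ship[0->1]=2 prod=2 -> [6 16 1 1]
Step 11: demand=4,sold=1 ship[2->3]=1 ship[1->2]=1 ship[0->1]=2 prod=2 -> [6 17 1 1]
Step 12: demand=4,sold=1 ship[2->3]=1 ship[1->2]=1 ship[0->1]=2 prod=2 -> [6 18 1 1]
First stockout at step 9

9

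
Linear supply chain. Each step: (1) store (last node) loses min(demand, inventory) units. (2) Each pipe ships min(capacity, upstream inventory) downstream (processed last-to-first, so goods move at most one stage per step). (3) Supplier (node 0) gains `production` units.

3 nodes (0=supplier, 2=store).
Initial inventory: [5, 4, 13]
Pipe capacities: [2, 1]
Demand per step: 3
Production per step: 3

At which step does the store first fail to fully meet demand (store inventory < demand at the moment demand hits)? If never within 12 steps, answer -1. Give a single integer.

Step 1: demand=3,sold=3 ship[1->2]=1 ship[0->1]=2 prod=3 -> [6 5 11]
Step 2: demand=3,sold=3 ship[1->2]=1 ship[0->1]=2 prod=3 -> [7 6 9]
Step 3: demand=3,sold=3 ship[1->2]=1 ship[0->1]=2 prod=3 -> [8 7 7]
Step 4: demand=3,sold=3 ship[1->2]=1 ship[0->1]=2 prod=3 -> [9 8 5]
Step 5: demand=3,sold=3 ship[1->2]=1 ship[0->1]=2 prod=3 -> [10 9 3]
Step 6: demand=3,sold=3 ship[1->2]=1 ship[0->1]=2 prod=3 -> [11 10 1]
Step 7: demand=3,sold=1 ship[1->2]=1 ship[0->1]=2 prod=3 -> [12 11 1]
Step 8: demand=3,sold=1 ship[1->2]=1 ship[0->1]=2 prod=3 -> [13 12 1]
Step 9: demand=3,sold=1 ship[1->2]=1 ship[0->1]=2 prod=3 -> [14 13 1]
Step 10: demand=3,sold=1 ship[1->2]=1 ship[0->1]=2 prod=3 -> [15 14 1]
Step 11: demand=3,sold=1 ship[1->2]=1 ship[0->1]=2 prod=3 -> [16 15 1]
Step 12: demand=3,sold=1 ship[1->2]=1 ship[0->1]=2 prod=3 -> [17 16 1]
First stockout at step 7

7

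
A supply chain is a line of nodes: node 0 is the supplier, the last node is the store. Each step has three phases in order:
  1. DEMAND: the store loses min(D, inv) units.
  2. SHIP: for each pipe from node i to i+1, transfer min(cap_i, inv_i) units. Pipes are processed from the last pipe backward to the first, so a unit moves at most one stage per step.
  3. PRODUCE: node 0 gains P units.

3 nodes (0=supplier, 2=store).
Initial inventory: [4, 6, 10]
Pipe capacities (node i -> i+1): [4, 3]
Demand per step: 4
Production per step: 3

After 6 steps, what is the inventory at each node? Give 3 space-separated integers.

Step 1: demand=4,sold=4 ship[1->2]=3 ship[0->1]=4 prod=3 -> inv=[3 7 9]
Step 2: demand=4,sold=4 ship[1->2]=3 ship[0->1]=3 prod=3 -> inv=[3 7 8]
Step 3: demand=4,sold=4 ship[1->2]=3 ship[0->1]=3 prod=3 -> inv=[3 7 7]
Step 4: demand=4,sold=4 ship[1->2]=3 ship[0->1]=3 prod=3 -> inv=[3 7 6]
Step 5: demand=4,sold=4 ship[1->2]=3 ship[0->1]=3 prod=3 -> inv=[3 7 5]
Step 6: demand=4,sold=4 ship[1->2]=3 ship[0->1]=3 prod=3 -> inv=[3 7 4]

3 7 4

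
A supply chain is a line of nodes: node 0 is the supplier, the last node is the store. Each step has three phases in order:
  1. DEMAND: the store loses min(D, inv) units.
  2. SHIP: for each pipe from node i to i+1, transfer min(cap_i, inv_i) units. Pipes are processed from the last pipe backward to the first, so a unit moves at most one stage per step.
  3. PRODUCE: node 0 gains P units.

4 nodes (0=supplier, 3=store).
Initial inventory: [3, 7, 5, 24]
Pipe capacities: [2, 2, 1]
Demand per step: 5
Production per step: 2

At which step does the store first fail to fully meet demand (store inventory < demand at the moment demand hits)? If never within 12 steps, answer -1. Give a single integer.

Step 1: demand=5,sold=5 ship[2->3]=1 ship[1->2]=2 ship[0->1]=2 prod=2 -> [3 7 6 20]
Step 2: demand=5,sold=5 ship[2->3]=1 ship[1->2]=2 ship[0->1]=2 prod=2 -> [3 7 7 16]
Step 3: demand=5,sold=5 ship[2->3]=1 ship[1->2]=2 ship[0->1]=2 prod=2 -> [3 7 8 12]
Step 4: demand=5,sold=5 ship[2->3]=1 ship[1->2]=2 ship[0->1]=2 prod=2 -> [3 7 9 8]
Step 5: demand=5,sold=5 ship[2->3]=1 ship[1->2]=2 ship[0->1]=2 prod=2 -> [3 7 10 4]
Step 6: demand=5,sold=4 ship[2->3]=1 ship[1->2]=2 ship[0->1]=2 prod=2 -> [3 7 11 1]
Step 7: demand=5,sold=1 ship[2->3]=1 ship[1->2]=2 ship[0->1]=2 prod=2 -> [3 7 12 1]
Step 8: demand=5,sold=1 ship[2->3]=1 ship[1->2]=2 ship[0->1]=2 prod=2 -> [3 7 13 1]
Step 9: demand=5,sold=1 ship[2->3]=1 ship[1->2]=2 ship[0->1]=2 prod=2 -> [3 7 14 1]
Step 10: demand=5,sold=1 ship[2->3]=1 ship[1->2]=2 ship[0->1]=2 prod=2 -> [3 7 15 1]
Step 11: demand=5,sold=1 ship[2->3]=1 ship[1->2]=2 ship[0->1]=2 prod=2 -> [3 7 16 1]
Step 12: demand=5,sold=1 ship[2->3]=1 ship[1->2]=2 ship[0->1]=2 prod=2 -> [3 7 17 1]
First stockout at step 6

6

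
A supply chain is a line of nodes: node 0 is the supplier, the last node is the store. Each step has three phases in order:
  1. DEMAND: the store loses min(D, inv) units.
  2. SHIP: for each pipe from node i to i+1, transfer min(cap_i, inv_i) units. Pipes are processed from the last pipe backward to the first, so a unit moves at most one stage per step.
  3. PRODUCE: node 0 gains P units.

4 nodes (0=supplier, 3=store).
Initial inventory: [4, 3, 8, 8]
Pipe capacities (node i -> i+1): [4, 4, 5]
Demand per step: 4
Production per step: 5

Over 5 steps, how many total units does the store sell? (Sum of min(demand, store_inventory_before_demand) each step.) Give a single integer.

Step 1: sold=4 (running total=4) -> [5 4 6 9]
Step 2: sold=4 (running total=8) -> [6 4 5 10]
Step 3: sold=4 (running total=12) -> [7 4 4 11]
Step 4: sold=4 (running total=16) -> [8 4 4 11]
Step 5: sold=4 (running total=20) -> [9 4 4 11]

Answer: 20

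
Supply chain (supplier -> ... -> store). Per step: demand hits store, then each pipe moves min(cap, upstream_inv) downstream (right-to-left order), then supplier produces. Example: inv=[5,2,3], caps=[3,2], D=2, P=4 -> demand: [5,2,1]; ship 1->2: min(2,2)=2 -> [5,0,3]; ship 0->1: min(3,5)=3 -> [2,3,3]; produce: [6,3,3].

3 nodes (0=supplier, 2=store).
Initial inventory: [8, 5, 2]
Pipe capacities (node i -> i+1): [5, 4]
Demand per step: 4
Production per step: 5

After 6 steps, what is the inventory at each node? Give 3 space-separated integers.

Step 1: demand=4,sold=2 ship[1->2]=4 ship[0->1]=5 prod=5 -> inv=[8 6 4]
Step 2: demand=4,sold=4 ship[1->2]=4 ship[0->1]=5 prod=5 -> inv=[8 7 4]
Step 3: demand=4,sold=4 ship[1->2]=4 ship[0->1]=5 prod=5 -> inv=[8 8 4]
Step 4: demand=4,sold=4 ship[1->2]=4 ship[0->1]=5 prod=5 -> inv=[8 9 4]
Step 5: demand=4,sold=4 ship[1->2]=4 ship[0->1]=5 prod=5 -> inv=[8 10 4]
Step 6: demand=4,sold=4 ship[1->2]=4 ship[0->1]=5 prod=5 -> inv=[8 11 4]

8 11 4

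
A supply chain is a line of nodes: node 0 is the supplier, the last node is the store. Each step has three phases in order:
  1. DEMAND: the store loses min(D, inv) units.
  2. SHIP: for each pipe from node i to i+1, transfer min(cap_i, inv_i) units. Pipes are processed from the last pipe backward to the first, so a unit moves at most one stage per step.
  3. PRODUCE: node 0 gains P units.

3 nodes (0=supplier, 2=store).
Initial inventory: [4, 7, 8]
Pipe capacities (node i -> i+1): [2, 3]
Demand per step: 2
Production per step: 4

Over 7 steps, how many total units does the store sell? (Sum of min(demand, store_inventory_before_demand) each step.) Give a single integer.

Step 1: sold=2 (running total=2) -> [6 6 9]
Step 2: sold=2 (running total=4) -> [8 5 10]
Step 3: sold=2 (running total=6) -> [10 4 11]
Step 4: sold=2 (running total=8) -> [12 3 12]
Step 5: sold=2 (running total=10) -> [14 2 13]
Step 6: sold=2 (running total=12) -> [16 2 13]
Step 7: sold=2 (running total=14) -> [18 2 13]

Answer: 14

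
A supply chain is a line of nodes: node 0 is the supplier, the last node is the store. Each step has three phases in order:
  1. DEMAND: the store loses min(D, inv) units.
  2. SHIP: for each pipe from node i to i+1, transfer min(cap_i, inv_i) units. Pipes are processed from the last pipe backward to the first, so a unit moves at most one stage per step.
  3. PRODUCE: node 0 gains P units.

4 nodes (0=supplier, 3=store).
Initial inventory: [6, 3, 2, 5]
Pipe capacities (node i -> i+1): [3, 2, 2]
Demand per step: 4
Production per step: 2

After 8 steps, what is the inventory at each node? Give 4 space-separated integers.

Step 1: demand=4,sold=4 ship[2->3]=2 ship[1->2]=2 ship[0->1]=3 prod=2 -> inv=[5 4 2 3]
Step 2: demand=4,sold=3 ship[2->3]=2 ship[1->2]=2 ship[0->1]=3 prod=2 -> inv=[4 5 2 2]
Step 3: demand=4,sold=2 ship[2->3]=2 ship[1->2]=2 ship[0->1]=3 prod=2 -> inv=[3 6 2 2]
Step 4: demand=4,sold=2 ship[2->3]=2 ship[1->2]=2 ship[0->1]=3 prod=2 -> inv=[2 7 2 2]
Step 5: demand=4,sold=2 ship[2->3]=2 ship[1->2]=2 ship[0->1]=2 prod=2 -> inv=[2 7 2 2]
Step 6: demand=4,sold=2 ship[2->3]=2 ship[1->2]=2 ship[0->1]=2 prod=2 -> inv=[2 7 2 2]
Step 7: demand=4,sold=2 ship[2->3]=2 ship[1->2]=2 ship[0->1]=2 prod=2 -> inv=[2 7 2 2]
Step 8: demand=4,sold=2 ship[2->3]=2 ship[1->2]=2 ship[0->1]=2 prod=2 -> inv=[2 7 2 2]

2 7 2 2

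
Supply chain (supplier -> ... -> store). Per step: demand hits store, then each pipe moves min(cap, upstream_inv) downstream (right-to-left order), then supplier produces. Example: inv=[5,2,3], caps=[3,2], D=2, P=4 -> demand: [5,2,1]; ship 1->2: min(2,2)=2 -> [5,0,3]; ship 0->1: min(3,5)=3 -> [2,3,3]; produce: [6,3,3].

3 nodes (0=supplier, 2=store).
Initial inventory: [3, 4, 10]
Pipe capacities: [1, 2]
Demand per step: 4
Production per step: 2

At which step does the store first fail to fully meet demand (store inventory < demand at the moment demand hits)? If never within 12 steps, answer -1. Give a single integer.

Step 1: demand=4,sold=4 ship[1->2]=2 ship[0->1]=1 prod=2 -> [4 3 8]
Step 2: demand=4,sold=4 ship[1->2]=2 ship[0->1]=1 prod=2 -> [5 2 6]
Step 3: demand=4,sold=4 ship[1->2]=2 ship[0->1]=1 prod=2 -> [6 1 4]
Step 4: demand=4,sold=4 ship[1->2]=1 ship[0->1]=1 prod=2 -> [7 1 1]
Step 5: demand=4,sold=1 ship[1->2]=1 ship[0->1]=1 prod=2 -> [8 1 1]
Step 6: demand=4,sold=1 ship[1->2]=1 ship[0->1]=1 prod=2 -> [9 1 1]
Step 7: demand=4,sold=1 ship[1->2]=1 ship[0->1]=1 prod=2 -> [10 1 1]
Step 8: demand=4,sold=1 ship[1->2]=1 ship[0->1]=1 prod=2 -> [11 1 1]
Step 9: demand=4,sold=1 ship[1->2]=1 ship[0->1]=1 prod=2 -> [12 1 1]
Step 10: demand=4,sold=1 ship[1->2]=1 ship[0->1]=1 prod=2 -> [13 1 1]
Step 11: demand=4,sold=1 ship[1->2]=1 ship[0->1]=1 prod=2 -> [14 1 1]
Step 12: demand=4,sold=1 ship[1->2]=1 ship[0->1]=1 prod=2 -> [15 1 1]
First stockout at step 5

5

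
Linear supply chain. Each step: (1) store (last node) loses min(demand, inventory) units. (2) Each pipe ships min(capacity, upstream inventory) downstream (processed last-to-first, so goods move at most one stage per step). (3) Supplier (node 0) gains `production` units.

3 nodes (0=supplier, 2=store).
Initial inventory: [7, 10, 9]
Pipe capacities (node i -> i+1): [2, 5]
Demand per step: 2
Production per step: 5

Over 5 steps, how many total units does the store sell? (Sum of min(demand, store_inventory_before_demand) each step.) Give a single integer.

Answer: 10

Derivation:
Step 1: sold=2 (running total=2) -> [10 7 12]
Step 2: sold=2 (running total=4) -> [13 4 15]
Step 3: sold=2 (running total=6) -> [16 2 17]
Step 4: sold=2 (running total=8) -> [19 2 17]
Step 5: sold=2 (running total=10) -> [22 2 17]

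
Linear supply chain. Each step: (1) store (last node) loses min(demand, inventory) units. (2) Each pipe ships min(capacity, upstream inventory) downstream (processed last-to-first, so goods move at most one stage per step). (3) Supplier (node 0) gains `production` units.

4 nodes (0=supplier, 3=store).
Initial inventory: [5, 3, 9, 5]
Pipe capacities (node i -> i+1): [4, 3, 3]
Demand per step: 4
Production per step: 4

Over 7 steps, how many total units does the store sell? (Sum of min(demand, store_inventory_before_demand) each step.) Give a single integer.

Step 1: sold=4 (running total=4) -> [5 4 9 4]
Step 2: sold=4 (running total=8) -> [5 5 9 3]
Step 3: sold=3 (running total=11) -> [5 6 9 3]
Step 4: sold=3 (running total=14) -> [5 7 9 3]
Step 5: sold=3 (running total=17) -> [5 8 9 3]
Step 6: sold=3 (running total=20) -> [5 9 9 3]
Step 7: sold=3 (running total=23) -> [5 10 9 3]

Answer: 23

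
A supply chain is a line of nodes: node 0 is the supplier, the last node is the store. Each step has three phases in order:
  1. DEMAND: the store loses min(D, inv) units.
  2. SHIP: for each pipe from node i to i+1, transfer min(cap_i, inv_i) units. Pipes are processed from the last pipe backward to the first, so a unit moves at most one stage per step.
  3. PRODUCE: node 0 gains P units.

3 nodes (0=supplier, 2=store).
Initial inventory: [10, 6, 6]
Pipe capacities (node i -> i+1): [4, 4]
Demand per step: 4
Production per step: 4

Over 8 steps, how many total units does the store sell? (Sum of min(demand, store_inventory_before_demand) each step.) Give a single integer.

Step 1: sold=4 (running total=4) -> [10 6 6]
Step 2: sold=4 (running total=8) -> [10 6 6]
Step 3: sold=4 (running total=12) -> [10 6 6]
Step 4: sold=4 (running total=16) -> [10 6 6]
Step 5: sold=4 (running total=20) -> [10 6 6]
Step 6: sold=4 (running total=24) -> [10 6 6]
Step 7: sold=4 (running total=28) -> [10 6 6]
Step 8: sold=4 (running total=32) -> [10 6 6]

Answer: 32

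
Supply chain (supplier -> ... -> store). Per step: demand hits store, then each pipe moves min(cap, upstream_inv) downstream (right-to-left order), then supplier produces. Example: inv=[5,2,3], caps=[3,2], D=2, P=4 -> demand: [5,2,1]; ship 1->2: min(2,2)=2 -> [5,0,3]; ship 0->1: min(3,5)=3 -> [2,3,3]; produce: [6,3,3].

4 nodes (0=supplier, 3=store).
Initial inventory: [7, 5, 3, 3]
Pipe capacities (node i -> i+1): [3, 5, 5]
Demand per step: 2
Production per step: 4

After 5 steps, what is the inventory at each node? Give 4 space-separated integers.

Step 1: demand=2,sold=2 ship[2->3]=3 ship[1->2]=5 ship[0->1]=3 prod=4 -> inv=[8 3 5 4]
Step 2: demand=2,sold=2 ship[2->3]=5 ship[1->2]=3 ship[0->1]=3 prod=4 -> inv=[9 3 3 7]
Step 3: demand=2,sold=2 ship[2->3]=3 ship[1->2]=3 ship[0->1]=3 prod=4 -> inv=[10 3 3 8]
Step 4: demand=2,sold=2 ship[2->3]=3 ship[1->2]=3 ship[0->1]=3 prod=4 -> inv=[11 3 3 9]
Step 5: demand=2,sold=2 ship[2->3]=3 ship[1->2]=3 ship[0->1]=3 prod=4 -> inv=[12 3 3 10]

12 3 3 10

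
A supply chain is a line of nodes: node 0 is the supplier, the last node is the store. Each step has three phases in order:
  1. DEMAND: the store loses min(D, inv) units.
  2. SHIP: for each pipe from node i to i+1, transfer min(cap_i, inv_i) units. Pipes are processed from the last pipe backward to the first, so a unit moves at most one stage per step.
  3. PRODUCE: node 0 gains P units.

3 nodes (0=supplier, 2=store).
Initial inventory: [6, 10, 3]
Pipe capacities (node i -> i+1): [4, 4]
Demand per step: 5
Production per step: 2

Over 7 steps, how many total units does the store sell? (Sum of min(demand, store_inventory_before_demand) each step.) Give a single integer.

Answer: 27

Derivation:
Step 1: sold=3 (running total=3) -> [4 10 4]
Step 2: sold=4 (running total=7) -> [2 10 4]
Step 3: sold=4 (running total=11) -> [2 8 4]
Step 4: sold=4 (running total=15) -> [2 6 4]
Step 5: sold=4 (running total=19) -> [2 4 4]
Step 6: sold=4 (running total=23) -> [2 2 4]
Step 7: sold=4 (running total=27) -> [2 2 2]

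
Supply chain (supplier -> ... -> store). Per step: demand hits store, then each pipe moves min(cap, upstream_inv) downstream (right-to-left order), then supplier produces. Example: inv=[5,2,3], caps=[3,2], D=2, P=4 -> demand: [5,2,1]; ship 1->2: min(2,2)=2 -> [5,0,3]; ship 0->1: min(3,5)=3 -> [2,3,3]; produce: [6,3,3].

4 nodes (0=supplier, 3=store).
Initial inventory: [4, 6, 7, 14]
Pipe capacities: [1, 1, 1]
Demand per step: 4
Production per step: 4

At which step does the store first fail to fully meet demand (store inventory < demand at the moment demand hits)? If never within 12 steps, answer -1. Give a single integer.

Step 1: demand=4,sold=4 ship[2->3]=1 ship[1->2]=1 ship[0->1]=1 prod=4 -> [7 6 7 11]
Step 2: demand=4,sold=4 ship[2->3]=1 ship[1->2]=1 ship[0->1]=1 prod=4 -> [10 6 7 8]
Step 3: demand=4,sold=4 ship[2->3]=1 ship[1->2]=1 ship[0->1]=1 prod=4 -> [13 6 7 5]
Step 4: demand=4,sold=4 ship[2->3]=1 ship[1->2]=1 ship[0->1]=1 prod=4 -> [16 6 7 2]
Step 5: demand=4,sold=2 ship[2->3]=1 ship[1->2]=1 ship[0->1]=1 prod=4 -> [19 6 7 1]
Step 6: demand=4,sold=1 ship[2->3]=1 ship[1->2]=1 ship[0->1]=1 prod=4 -> [22 6 7 1]
Step 7: demand=4,sold=1 ship[2->3]=1 ship[1->2]=1 ship[0->1]=1 prod=4 -> [25 6 7 1]
Step 8: demand=4,sold=1 ship[2->3]=1 ship[1->2]=1 ship[0->1]=1 prod=4 -> [28 6 7 1]
Step 9: demand=4,sold=1 ship[2->3]=1 ship[1->2]=1 ship[0->1]=1 prod=4 -> [31 6 7 1]
Step 10: demand=4,sold=1 ship[2->3]=1 ship[1->2]=1 ship[0->1]=1 prod=4 -> [34 6 7 1]
Step 11: demand=4,sold=1 ship[2->3]=1 ship[1->2]=1 ship[0->1]=1 prod=4 -> [37 6 7 1]
Step 12: demand=4,sold=1 ship[2->3]=1 ship[1->2]=1 ship[0->1]=1 prod=4 -> [40 6 7 1]
First stockout at step 5

5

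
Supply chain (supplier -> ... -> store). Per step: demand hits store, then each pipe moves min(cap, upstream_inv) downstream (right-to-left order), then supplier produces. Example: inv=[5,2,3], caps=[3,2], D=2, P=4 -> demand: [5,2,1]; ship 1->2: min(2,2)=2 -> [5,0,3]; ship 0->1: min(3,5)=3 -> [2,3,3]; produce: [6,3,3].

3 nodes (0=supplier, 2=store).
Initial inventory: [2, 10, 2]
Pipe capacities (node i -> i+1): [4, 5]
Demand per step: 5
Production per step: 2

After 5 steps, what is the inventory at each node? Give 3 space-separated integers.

Step 1: demand=5,sold=2 ship[1->2]=5 ship[0->1]=2 prod=2 -> inv=[2 7 5]
Step 2: demand=5,sold=5 ship[1->2]=5 ship[0->1]=2 prod=2 -> inv=[2 4 5]
Step 3: demand=5,sold=5 ship[1->2]=4 ship[0->1]=2 prod=2 -> inv=[2 2 4]
Step 4: demand=5,sold=4 ship[1->2]=2 ship[0->1]=2 prod=2 -> inv=[2 2 2]
Step 5: demand=5,sold=2 ship[1->2]=2 ship[0->1]=2 prod=2 -> inv=[2 2 2]

2 2 2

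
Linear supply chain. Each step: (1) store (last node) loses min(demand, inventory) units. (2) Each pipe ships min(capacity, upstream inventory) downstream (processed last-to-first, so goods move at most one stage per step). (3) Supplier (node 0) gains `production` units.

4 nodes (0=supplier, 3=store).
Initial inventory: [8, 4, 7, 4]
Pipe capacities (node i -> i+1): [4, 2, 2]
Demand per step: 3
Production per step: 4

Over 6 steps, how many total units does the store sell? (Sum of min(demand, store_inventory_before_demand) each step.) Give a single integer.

Answer: 14

Derivation:
Step 1: sold=3 (running total=3) -> [8 6 7 3]
Step 2: sold=3 (running total=6) -> [8 8 7 2]
Step 3: sold=2 (running total=8) -> [8 10 7 2]
Step 4: sold=2 (running total=10) -> [8 12 7 2]
Step 5: sold=2 (running total=12) -> [8 14 7 2]
Step 6: sold=2 (running total=14) -> [8 16 7 2]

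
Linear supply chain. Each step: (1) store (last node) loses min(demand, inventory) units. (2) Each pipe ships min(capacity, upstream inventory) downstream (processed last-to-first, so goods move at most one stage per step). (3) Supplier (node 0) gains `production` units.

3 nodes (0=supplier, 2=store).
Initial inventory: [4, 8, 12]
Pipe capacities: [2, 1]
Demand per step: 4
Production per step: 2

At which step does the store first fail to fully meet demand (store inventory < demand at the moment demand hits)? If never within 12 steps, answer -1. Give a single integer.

Step 1: demand=4,sold=4 ship[1->2]=1 ship[0->1]=2 prod=2 -> [4 9 9]
Step 2: demand=4,sold=4 ship[1->2]=1 ship[0->1]=2 prod=2 -> [4 10 6]
Step 3: demand=4,sold=4 ship[1->2]=1 ship[0->1]=2 prod=2 -> [4 11 3]
Step 4: demand=4,sold=3 ship[1->2]=1 ship[0->1]=2 prod=2 -> [4 12 1]
Step 5: demand=4,sold=1 ship[1->2]=1 ship[0->1]=2 prod=2 -> [4 13 1]
Step 6: demand=4,sold=1 ship[1->2]=1 ship[0->1]=2 prod=2 -> [4 14 1]
Step 7: demand=4,sold=1 ship[1->2]=1 ship[0->1]=2 prod=2 -> [4 15 1]
Step 8: demand=4,sold=1 ship[1->2]=1 ship[0->1]=2 prod=2 -> [4 16 1]
Step 9: demand=4,sold=1 ship[1->2]=1 ship[0->1]=2 prod=2 -> [4 17 1]
Step 10: demand=4,sold=1 ship[1->2]=1 ship[0->1]=2 prod=2 -> [4 18 1]
Step 11: demand=4,sold=1 ship[1->2]=1 ship[0->1]=2 prod=2 -> [4 19 1]
Step 12: demand=4,sold=1 ship[1->2]=1 ship[0->1]=2 prod=2 -> [4 20 1]
First stockout at step 4

4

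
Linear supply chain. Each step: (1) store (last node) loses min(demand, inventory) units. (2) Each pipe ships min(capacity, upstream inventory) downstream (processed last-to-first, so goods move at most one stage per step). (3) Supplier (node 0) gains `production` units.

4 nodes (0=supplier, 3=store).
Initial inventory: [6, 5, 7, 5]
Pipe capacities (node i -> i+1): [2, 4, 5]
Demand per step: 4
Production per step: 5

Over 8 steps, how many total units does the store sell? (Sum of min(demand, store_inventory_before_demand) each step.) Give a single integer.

Step 1: sold=4 (running total=4) -> [9 3 6 6]
Step 2: sold=4 (running total=8) -> [12 2 4 7]
Step 3: sold=4 (running total=12) -> [15 2 2 7]
Step 4: sold=4 (running total=16) -> [18 2 2 5]
Step 5: sold=4 (running total=20) -> [21 2 2 3]
Step 6: sold=3 (running total=23) -> [24 2 2 2]
Step 7: sold=2 (running total=25) -> [27 2 2 2]
Step 8: sold=2 (running total=27) -> [30 2 2 2]

Answer: 27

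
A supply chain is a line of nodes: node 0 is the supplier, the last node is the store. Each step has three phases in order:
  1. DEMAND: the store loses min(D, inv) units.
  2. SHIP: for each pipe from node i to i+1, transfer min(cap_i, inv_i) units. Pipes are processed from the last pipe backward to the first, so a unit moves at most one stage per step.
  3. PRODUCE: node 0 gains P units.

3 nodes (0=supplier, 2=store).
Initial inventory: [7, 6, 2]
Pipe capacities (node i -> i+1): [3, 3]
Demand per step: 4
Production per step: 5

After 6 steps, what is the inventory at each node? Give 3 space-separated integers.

Step 1: demand=4,sold=2 ship[1->2]=3 ship[0->1]=3 prod=5 -> inv=[9 6 3]
Step 2: demand=4,sold=3 ship[1->2]=3 ship[0->1]=3 prod=5 -> inv=[11 6 3]
Step 3: demand=4,sold=3 ship[1->2]=3 ship[0->1]=3 prod=5 -> inv=[13 6 3]
Step 4: demand=4,sold=3 ship[1->2]=3 ship[0->1]=3 prod=5 -> inv=[15 6 3]
Step 5: demand=4,sold=3 ship[1->2]=3 ship[0->1]=3 prod=5 -> inv=[17 6 3]
Step 6: demand=4,sold=3 ship[1->2]=3 ship[0->1]=3 prod=5 -> inv=[19 6 3]

19 6 3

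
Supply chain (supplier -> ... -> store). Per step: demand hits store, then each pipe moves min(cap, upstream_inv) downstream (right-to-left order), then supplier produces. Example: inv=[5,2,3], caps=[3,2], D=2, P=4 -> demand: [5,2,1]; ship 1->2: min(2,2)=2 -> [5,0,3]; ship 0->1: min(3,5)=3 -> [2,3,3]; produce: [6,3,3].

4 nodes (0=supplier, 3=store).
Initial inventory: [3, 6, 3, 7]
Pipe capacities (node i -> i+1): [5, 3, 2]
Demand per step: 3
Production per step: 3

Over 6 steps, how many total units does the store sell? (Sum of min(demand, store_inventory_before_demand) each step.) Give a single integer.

Step 1: sold=3 (running total=3) -> [3 6 4 6]
Step 2: sold=3 (running total=6) -> [3 6 5 5]
Step 3: sold=3 (running total=9) -> [3 6 6 4]
Step 4: sold=3 (running total=12) -> [3 6 7 3]
Step 5: sold=3 (running total=15) -> [3 6 8 2]
Step 6: sold=2 (running total=17) -> [3 6 9 2]

Answer: 17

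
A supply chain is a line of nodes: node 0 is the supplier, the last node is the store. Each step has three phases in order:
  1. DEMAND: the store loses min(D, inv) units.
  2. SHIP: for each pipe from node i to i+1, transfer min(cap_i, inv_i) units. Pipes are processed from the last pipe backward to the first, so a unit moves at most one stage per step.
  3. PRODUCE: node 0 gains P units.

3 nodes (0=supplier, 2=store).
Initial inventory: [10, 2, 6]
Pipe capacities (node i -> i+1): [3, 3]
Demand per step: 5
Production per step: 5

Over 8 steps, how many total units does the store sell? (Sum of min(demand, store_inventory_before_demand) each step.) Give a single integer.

Step 1: sold=5 (running total=5) -> [12 3 3]
Step 2: sold=3 (running total=8) -> [14 3 3]
Step 3: sold=3 (running total=11) -> [16 3 3]
Step 4: sold=3 (running total=14) -> [18 3 3]
Step 5: sold=3 (running total=17) -> [20 3 3]
Step 6: sold=3 (running total=20) -> [22 3 3]
Step 7: sold=3 (running total=23) -> [24 3 3]
Step 8: sold=3 (running total=26) -> [26 3 3]

Answer: 26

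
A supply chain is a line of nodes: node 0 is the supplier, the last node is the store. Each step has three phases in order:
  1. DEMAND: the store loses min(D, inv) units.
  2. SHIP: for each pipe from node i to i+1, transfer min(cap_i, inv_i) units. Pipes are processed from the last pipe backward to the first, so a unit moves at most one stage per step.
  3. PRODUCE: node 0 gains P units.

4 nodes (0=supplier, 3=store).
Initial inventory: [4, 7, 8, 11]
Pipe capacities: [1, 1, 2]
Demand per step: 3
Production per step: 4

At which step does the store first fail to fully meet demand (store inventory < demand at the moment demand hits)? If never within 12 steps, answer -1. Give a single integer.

Step 1: demand=3,sold=3 ship[2->3]=2 ship[1->2]=1 ship[0->1]=1 prod=4 -> [7 7 7 10]
Step 2: demand=3,sold=3 ship[2->3]=2 ship[1->2]=1 ship[0->1]=1 prod=4 -> [10 7 6 9]
Step 3: demand=3,sold=3 ship[2->3]=2 ship[1->2]=1 ship[0->1]=1 prod=4 -> [13 7 5 8]
Step 4: demand=3,sold=3 ship[2->3]=2 ship[1->2]=1 ship[0->1]=1 prod=4 -> [16 7 4 7]
Step 5: demand=3,sold=3 ship[2->3]=2 ship[1->2]=1 ship[0->1]=1 prod=4 -> [19 7 3 6]
Step 6: demand=3,sold=3 ship[2->3]=2 ship[1->2]=1 ship[0->1]=1 prod=4 -> [22 7 2 5]
Step 7: demand=3,sold=3 ship[2->3]=2 ship[1->2]=1 ship[0->1]=1 prod=4 -> [25 7 1 4]
Step 8: demand=3,sold=3 ship[2->3]=1 ship[1->2]=1 ship[0->1]=1 prod=4 -> [28 7 1 2]
Step 9: demand=3,sold=2 ship[2->3]=1 ship[1->2]=1 ship[0->1]=1 prod=4 -> [31 7 1 1]
Step 10: demand=3,sold=1 ship[2->3]=1 ship[1->2]=1 ship[0->1]=1 prod=4 -> [34 7 1 1]
Step 11: demand=3,sold=1 ship[2->3]=1 ship[1->2]=1 ship[0->1]=1 prod=4 -> [37 7 1 1]
Step 12: demand=3,sold=1 ship[2->3]=1 ship[1->2]=1 ship[0->1]=1 prod=4 -> [40 7 1 1]
First stockout at step 9

9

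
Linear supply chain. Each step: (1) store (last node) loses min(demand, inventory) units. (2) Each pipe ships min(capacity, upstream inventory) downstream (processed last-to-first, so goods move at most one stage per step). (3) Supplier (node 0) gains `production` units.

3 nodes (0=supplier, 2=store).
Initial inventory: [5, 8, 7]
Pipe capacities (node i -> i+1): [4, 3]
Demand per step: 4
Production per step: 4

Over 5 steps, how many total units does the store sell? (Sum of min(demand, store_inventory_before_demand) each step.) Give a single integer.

Step 1: sold=4 (running total=4) -> [5 9 6]
Step 2: sold=4 (running total=8) -> [5 10 5]
Step 3: sold=4 (running total=12) -> [5 11 4]
Step 4: sold=4 (running total=16) -> [5 12 3]
Step 5: sold=3 (running total=19) -> [5 13 3]

Answer: 19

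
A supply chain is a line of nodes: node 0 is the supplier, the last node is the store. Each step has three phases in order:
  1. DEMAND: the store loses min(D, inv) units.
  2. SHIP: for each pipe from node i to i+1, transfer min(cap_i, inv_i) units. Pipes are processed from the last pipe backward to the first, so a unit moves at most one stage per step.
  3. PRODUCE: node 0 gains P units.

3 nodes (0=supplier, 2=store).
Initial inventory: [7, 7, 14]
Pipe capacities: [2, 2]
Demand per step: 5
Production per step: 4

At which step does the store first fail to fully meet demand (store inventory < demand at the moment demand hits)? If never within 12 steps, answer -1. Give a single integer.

Step 1: demand=5,sold=5 ship[1->2]=2 ship[0->1]=2 prod=4 -> [9 7 11]
Step 2: demand=5,sold=5 ship[1->2]=2 ship[0->1]=2 prod=4 -> [11 7 8]
Step 3: demand=5,sold=5 ship[1->2]=2 ship[0->1]=2 prod=4 -> [13 7 5]
Step 4: demand=5,sold=5 ship[1->2]=2 ship[0->1]=2 prod=4 -> [15 7 2]
Step 5: demand=5,sold=2 ship[1->2]=2 ship[0->1]=2 prod=4 -> [17 7 2]
Step 6: demand=5,sold=2 ship[1->2]=2 ship[0->1]=2 prod=4 -> [19 7 2]
Step 7: demand=5,sold=2 ship[1->2]=2 ship[0->1]=2 prod=4 -> [21 7 2]
Step 8: demand=5,sold=2 ship[1->2]=2 ship[0->1]=2 prod=4 -> [23 7 2]
Step 9: demand=5,sold=2 ship[1->2]=2 ship[0->1]=2 prod=4 -> [25 7 2]
Step 10: demand=5,sold=2 ship[1->2]=2 ship[0->1]=2 prod=4 -> [27 7 2]
Step 11: demand=5,sold=2 ship[1->2]=2 ship[0->1]=2 prod=4 -> [29 7 2]
Step 12: demand=5,sold=2 ship[1->2]=2 ship[0->1]=2 prod=4 -> [31 7 2]
First stockout at step 5

5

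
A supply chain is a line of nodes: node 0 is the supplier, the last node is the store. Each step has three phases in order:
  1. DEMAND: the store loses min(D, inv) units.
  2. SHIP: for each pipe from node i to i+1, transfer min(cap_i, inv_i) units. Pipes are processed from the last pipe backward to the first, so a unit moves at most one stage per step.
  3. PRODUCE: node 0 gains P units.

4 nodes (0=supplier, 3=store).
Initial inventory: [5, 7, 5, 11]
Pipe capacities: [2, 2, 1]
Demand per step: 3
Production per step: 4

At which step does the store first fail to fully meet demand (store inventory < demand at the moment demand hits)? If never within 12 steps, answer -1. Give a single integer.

Step 1: demand=3,sold=3 ship[2->3]=1 ship[1->2]=2 ship[0->1]=2 prod=4 -> [7 7 6 9]
Step 2: demand=3,sold=3 ship[2->3]=1 ship[1->2]=2 ship[0->1]=2 prod=4 -> [9 7 7 7]
Step 3: demand=3,sold=3 ship[2->3]=1 ship[1->2]=2 ship[0->1]=2 prod=4 -> [11 7 8 5]
Step 4: demand=3,sold=3 ship[2->3]=1 ship[1->2]=2 ship[0->1]=2 prod=4 -> [13 7 9 3]
Step 5: demand=3,sold=3 ship[2->3]=1 ship[1->2]=2 ship[0->1]=2 prod=4 -> [15 7 10 1]
Step 6: demand=3,sold=1 ship[2->3]=1 ship[1->2]=2 ship[0->1]=2 prod=4 -> [17 7 11 1]
Step 7: demand=3,sold=1 ship[2->3]=1 ship[1->2]=2 ship[0->1]=2 prod=4 -> [19 7 12 1]
Step 8: demand=3,sold=1 ship[2->3]=1 ship[1->2]=2 ship[0->1]=2 prod=4 -> [21 7 13 1]
Step 9: demand=3,sold=1 ship[2->3]=1 ship[1->2]=2 ship[0->1]=2 prod=4 -> [23 7 14 1]
Step 10: demand=3,sold=1 ship[2->3]=1 ship[1->2]=2 ship[0->1]=2 prod=4 -> [25 7 15 1]
Step 11: demand=3,sold=1 ship[2->3]=1 ship[1->2]=2 ship[0->1]=2 prod=4 -> [27 7 16 1]
Step 12: demand=3,sold=1 ship[2->3]=1 ship[1->2]=2 ship[0->1]=2 prod=4 -> [29 7 17 1]
First stockout at step 6

6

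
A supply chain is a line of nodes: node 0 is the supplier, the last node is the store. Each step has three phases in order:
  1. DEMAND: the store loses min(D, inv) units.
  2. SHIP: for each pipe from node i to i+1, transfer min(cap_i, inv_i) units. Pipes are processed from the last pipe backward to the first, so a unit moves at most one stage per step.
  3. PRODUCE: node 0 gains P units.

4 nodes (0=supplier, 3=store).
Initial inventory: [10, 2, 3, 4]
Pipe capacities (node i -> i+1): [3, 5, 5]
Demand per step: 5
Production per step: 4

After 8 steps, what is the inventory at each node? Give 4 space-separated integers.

Step 1: demand=5,sold=4 ship[2->3]=3 ship[1->2]=2 ship[0->1]=3 prod=4 -> inv=[11 3 2 3]
Step 2: demand=5,sold=3 ship[2->3]=2 ship[1->2]=3 ship[0->1]=3 prod=4 -> inv=[12 3 3 2]
Step 3: demand=5,sold=2 ship[2->3]=3 ship[1->2]=3 ship[0->1]=3 prod=4 -> inv=[13 3 3 3]
Step 4: demand=5,sold=3 ship[2->3]=3 ship[1->2]=3 ship[0->1]=3 prod=4 -> inv=[14 3 3 3]
Step 5: demand=5,sold=3 ship[2->3]=3 ship[1->2]=3 ship[0->1]=3 prod=4 -> inv=[15 3 3 3]
Step 6: demand=5,sold=3 ship[2->3]=3 ship[1->2]=3 ship[0->1]=3 prod=4 -> inv=[16 3 3 3]
Step 7: demand=5,sold=3 ship[2->3]=3 ship[1->2]=3 ship[0->1]=3 prod=4 -> inv=[17 3 3 3]
Step 8: demand=5,sold=3 ship[2->3]=3 ship[1->2]=3 ship[0->1]=3 prod=4 -> inv=[18 3 3 3]

18 3 3 3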